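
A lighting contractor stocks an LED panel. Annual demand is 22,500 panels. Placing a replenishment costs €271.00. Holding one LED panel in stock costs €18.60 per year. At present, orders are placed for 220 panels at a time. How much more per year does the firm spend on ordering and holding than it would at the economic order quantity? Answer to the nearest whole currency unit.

Extra cost ≈ €14,701 per year

EOQ = √(2DS/H) = √(2 × 22,500 × 271 / 18.6) ≈ 809.72.
Cost at Q* = (D/Q*)S + (Q*/2)H = √(2DSH) ≈ €15,060.78.
Cost at Q = 220: (22,500/220)×271 + (220/2)×18.6 = €27,715.91 + €2,046.00 = €29,761.91.
Excess = €29,761.91 − €15,060.78 = €14,701.13.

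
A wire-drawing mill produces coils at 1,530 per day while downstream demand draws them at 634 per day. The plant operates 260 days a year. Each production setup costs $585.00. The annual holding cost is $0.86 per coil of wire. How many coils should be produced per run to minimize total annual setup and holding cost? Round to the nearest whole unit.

Q* ≈ 19,569 coils

Annual demand D = 634 × 260 = 164,840.
Production build-up factor (1 − d/p) = 1 − 634/1,530 = 0.5856.
Q* = √(2DS / (H(1 − d/p))) = √(2 × 164,840 × 585 / (0.86 × 0.5856)).
= √(192,862,800 / 0.5036) ≈ 19568.914.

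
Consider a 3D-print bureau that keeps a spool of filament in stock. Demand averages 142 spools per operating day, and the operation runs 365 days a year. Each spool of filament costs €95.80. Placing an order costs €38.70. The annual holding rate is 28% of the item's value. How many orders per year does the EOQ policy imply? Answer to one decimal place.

N ≈ 134.0 orders per year

Annual demand D = 142 × 365 = 51,830.
Holding cost H = 0.28 × €95.80 = €26.8240 per unit per year.
The optimal lot size = √(2DS/H) = √(2 × 51,830 × 38.7 / 26.824) ≈ 386.72.
Orders per year = D / Q* = 51,830 / 386.72 ≈ 134.024.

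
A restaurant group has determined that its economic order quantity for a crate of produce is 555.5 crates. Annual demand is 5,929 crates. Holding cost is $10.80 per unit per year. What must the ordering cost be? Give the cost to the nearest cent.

S ≈ $281.05

The basic EOQ model gives Q* = √(2DS/H); rearrange for the unknown.
From Q* = √(2DS/H): S = Q*²H / (2D) = 555.5² × 10.8 / (2 × 5,929) = 281.0480.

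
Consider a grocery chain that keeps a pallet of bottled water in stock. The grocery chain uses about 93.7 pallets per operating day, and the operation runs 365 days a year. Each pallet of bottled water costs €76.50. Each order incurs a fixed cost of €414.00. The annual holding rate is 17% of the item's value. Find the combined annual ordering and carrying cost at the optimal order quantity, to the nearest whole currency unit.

Annual demand D = 93.7 × 365 = 34,200.5.
Holding cost H = 0.17 × €76.50 = €13.0050 per unit per year.
Q* = √(2DS/H) = √(2 × 34,200.5 × 414 / 13.005) ≈ 1475.63.
At Q*, ordering cost (D/Q*)S equals holding cost (Q*/2)H, each = √(DSH/2).
Minimum total = √(2DSH) = √(2 × 34,200.5 × 414 × 13.005) ≈ 19190.513.

TC* ≈ €19,191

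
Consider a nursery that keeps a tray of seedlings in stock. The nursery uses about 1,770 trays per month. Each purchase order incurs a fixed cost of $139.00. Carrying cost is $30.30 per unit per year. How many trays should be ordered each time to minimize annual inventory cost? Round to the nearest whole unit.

Q* ≈ 441 trays

Annual demand D = 1,770 × 12 = 21,240.
EOQ = √(2DS / H) = √(2 × 21,240 × 139 / 30.3).
= √(5,904,720 / 30.3) = √194,875.2475 ≈ 441.447.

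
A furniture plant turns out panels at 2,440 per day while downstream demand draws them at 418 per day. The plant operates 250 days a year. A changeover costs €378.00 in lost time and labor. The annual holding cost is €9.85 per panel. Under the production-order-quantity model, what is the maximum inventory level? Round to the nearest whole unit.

Annual demand D = 418 × 250 = 104,500.
Production build-up factor (1 − d/p) = 1 − 418/2,440 = 0.8287.
Q* = √(2DS / (H(1 − d/p))) = √(2 × 104,500 × 378 / (9.85 × 0.8287)).
= √(79,002,000 / 8.1626) ≈ 3111.038.
Maximum inventory = Q*(1 − d/p) = 3111.038 × 0.8287 ≈ 2578.081.

I_max ≈ 2,578 panels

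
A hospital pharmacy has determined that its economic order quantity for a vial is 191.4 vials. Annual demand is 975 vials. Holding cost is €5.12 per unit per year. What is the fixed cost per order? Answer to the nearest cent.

S ≈ €96.19

Invert the EOQ relation Q*² = 2DS/H.
From Q* = √(2DS/H): S = Q*²H / (2D) = 191.4² × 5.12 / (2 × 975) = 96.1876.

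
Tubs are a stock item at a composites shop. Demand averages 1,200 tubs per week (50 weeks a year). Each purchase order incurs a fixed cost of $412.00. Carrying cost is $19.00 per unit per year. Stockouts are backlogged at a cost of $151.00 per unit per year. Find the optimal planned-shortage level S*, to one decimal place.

Annual demand D = 1,200 × 50 = 60,000.
With planned backorders, Q* = √(2DS/H) · √((H+B)/B).
√(2DS/H) = √(2 × 60,000 × 412 / 19) = 1613.104.
√((H+B)/B) = √((19+151)/151) = 1.0611.
Q* ≈ 1711.585.
S* = Q* · H/(H+B) = 1711.585 × 19/170 ≈ 191.295.

S* ≈ 191.3 tubs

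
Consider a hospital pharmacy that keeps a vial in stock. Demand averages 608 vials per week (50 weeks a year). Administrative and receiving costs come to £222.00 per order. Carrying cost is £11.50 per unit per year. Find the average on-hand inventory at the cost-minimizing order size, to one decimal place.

Annual demand D = 608 × 50 = 30,400.
The optimal lot size = √(2DS/H) = √(2 × 30,400 × 222 / 11.5) ≈ 1083.38.
Average inventory = Q*/2 ≈ 1083.38 / 2 = 541.688.

Average inventory ≈ 541.7 vials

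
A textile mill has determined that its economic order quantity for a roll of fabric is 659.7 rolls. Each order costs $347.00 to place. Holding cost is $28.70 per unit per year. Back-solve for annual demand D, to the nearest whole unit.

D ≈ 17,998 rolls per year

Invert the EOQ relation Q*² = 2DS/H.
From Q* = √(2DS/H): D = Q*²H / (2S) = 659.7² × 28.7 / (2 × 347) = 17997.633.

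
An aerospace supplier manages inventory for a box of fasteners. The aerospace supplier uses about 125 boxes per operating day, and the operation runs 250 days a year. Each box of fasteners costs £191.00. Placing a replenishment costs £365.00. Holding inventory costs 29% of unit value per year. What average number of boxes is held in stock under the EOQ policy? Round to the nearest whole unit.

Average inventory ≈ 321 boxes

Annual demand D = 125 × 250 = 31,250.
Holding cost H = 0.29 × £191.00 = £55.3900 per unit per year.
EOQ = √(2DS/H) = √(2 × 31,250 × 365 / 55.39) ≈ 641.76.
Average inventory = Q*/2 ≈ 641.76 / 2 = 320.879.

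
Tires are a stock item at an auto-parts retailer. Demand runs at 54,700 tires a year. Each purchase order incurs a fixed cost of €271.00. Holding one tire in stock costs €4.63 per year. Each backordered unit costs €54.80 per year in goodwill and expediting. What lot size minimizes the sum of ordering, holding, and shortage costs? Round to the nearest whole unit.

Q* ≈ 2,635 tires

With planned backorders, Q* = √(2DS/H) · √((H+B)/B).
√(2DS/H) = √(2 × 54,700 × 271 / 4.63) = 2530.479.
√((H+B)/B) = √((4.63+54.8)/54.8) = 1.0414.
Q* ≈ 2635.211.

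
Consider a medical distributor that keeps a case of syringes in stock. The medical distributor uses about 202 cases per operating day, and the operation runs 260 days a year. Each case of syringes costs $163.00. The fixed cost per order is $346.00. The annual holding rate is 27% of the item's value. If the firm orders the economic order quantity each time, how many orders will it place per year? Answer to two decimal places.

N ≈ 57.79 orders per year

Annual demand D = 202 × 260 = 52,520.
Holding cost H = 0.27 × $163.00 = $44.0100 per unit per year.
EOQ = √(2DS/H) = √(2 × 52,520 × 346 / 44.01) ≈ 908.74.
Orders per year = D / Q* = 52,520 / 908.74 ≈ 57.794.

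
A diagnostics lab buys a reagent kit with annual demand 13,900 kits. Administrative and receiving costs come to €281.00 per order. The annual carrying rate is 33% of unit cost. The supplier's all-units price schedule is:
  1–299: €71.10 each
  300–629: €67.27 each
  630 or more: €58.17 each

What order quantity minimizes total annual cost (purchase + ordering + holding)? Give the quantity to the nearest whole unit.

Holding cost per unit per year at price C is H = 0.33·C.
Evaluate total cost at each tier's feasible EOQ or, if the EOQ is below the tier, at the tier's minimum quantity.
Tier 1 (€71.10): EOQ = 577.0 exceeds tier's upper bound 299, so this tier is dominated.
EOQ at €67.27 = 593.2 (feasible in tier 2): TC = 13,900×€67.27 + (13,900/593.2)×281 + (593.2/2)×0.33×€67.27 = €948,221.71.
EOQ at €58.17 = 637.9 (feasible in tier 3): TC = 13,900×€58.17 + (13,900/637.9)×281 + (637.9/2)×0.33×€58.17 = €820,808.66.
Lowest total cost is €820,808.66 at Q = 637.9.

Q* ≈ 638 kits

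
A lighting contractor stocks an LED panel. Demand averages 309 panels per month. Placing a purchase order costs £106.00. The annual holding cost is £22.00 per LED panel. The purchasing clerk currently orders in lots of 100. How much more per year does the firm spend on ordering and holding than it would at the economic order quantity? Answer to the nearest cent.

Annual demand D = 309 × 12 = 3,708.
EOQ = √(2DS/H) = √(2 × 3,708 × 106 / 22) ≈ 189.03.
Cost at Q* = (D/Q*)S + (Q*/2)H = √(2DSH) ≈ £4,158.62.
Cost at Q = 100: (3,708/100)×106 + (100/2)×22 = £3,930.48 + £1,100.00 = £5,030.48.
Excess = £5,030.48 − £4,158.62 = £871.86.

Extra cost ≈ £871.86 per year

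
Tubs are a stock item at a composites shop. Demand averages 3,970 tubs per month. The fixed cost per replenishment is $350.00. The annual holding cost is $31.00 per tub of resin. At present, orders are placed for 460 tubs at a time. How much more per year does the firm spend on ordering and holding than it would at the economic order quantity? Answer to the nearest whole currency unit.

Extra cost ≈ $11,225 per year

Annual demand D = 3,970 × 12 = 47,640.
EOQ = √(2DS/H) = √(2 × 47,640 × 350 / 31) ≈ 1037.18.
Cost at Q* = (D/Q*)S + (Q*/2)H = √(2DSH) ≈ $32,152.57.
Cost at Q = 460: (47,640/460)×350 + (460/2)×31 = $36,247.83 + $7,130.00 = $43,377.83.
Excess = $43,377.83 − $32,152.57 = $11,225.25.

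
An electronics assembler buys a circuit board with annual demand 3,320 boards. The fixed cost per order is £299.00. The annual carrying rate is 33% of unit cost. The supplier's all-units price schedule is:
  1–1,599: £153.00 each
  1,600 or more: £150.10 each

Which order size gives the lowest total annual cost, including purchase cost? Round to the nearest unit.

Holding cost per unit per year at price C is H = 0.33·C.
Evaluate total cost at each tier's feasible EOQ or, if the EOQ is below the tier, at the tier's minimum quantity.
EOQ at £153.00 = 198.3 (feasible in tier 1): TC = 3,320×£153.00 + (3,320/198.3)×299 + (198.3/2)×0.33×£153.00 = £517,972.03.
EOQ at £150.10 = 200.2 < 1600, so use break Q=1600: TC = 3,320×£150.10 + (3,320/1600.0)×299 + (1600.0/2)×0.33×£150.10 = £538,578.82.
Lowest total cost is £517,972.03 at Q = 198.3.

Q* ≈ 198 boards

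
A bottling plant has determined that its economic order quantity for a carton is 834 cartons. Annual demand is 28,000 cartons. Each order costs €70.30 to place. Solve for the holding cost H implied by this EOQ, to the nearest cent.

H ≈ €5.66

Invert the EOQ relation Q*² = 2DS/H.
From Q* = √(2DS/H): H = 2DS / Q*² = 2 × 28,000 × 70.3 / 834² = 5.6599.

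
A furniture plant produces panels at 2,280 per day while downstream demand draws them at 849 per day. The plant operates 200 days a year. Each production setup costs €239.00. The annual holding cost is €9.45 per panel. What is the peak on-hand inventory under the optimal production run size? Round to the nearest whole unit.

I_max ≈ 2,322 panels

Annual demand D = 849 × 200 = 169,800.
Production build-up factor (1 − d/p) = 1 − 849/2,280 = 0.6276.
Q* = √(2DS / (H(1 − d/p))) = √(2 × 169,800 × 239 / (9.45 × 0.6276)).
= √(81,164,400 / 5.9311) ≈ 3699.257.
Maximum inventory = Q*(1 − d/p) = 3699.257 × 0.6276 ≈ 2321.770.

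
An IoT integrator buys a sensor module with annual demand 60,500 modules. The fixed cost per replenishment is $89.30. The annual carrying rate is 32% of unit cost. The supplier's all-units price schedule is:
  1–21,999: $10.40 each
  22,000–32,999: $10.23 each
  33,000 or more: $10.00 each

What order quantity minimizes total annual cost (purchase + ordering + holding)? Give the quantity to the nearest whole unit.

Holding cost per unit per year at price C is H = 0.32·C.
For each price level, check whether its EOQ is feasible; otherwise the best quantity at that price is the breakpoint.
EOQ at $10.40 = 1801.9 (feasible in tier 1): TC = 60,500×$10.40 + (60,500/1801.9)×89.3 + (1801.9/2)×0.32×$10.40 = $635,196.67.
EOQ at $10.23 = 1816.8 < 22000, so use break Q=22000: TC = 60,500×$10.23 + (60,500/22000.0)×89.3 + (22000.0/2)×0.32×$10.23 = $655,170.17.
EOQ at $10.00 = 1837.6 < 33000, so use break Q=33000: TC = 60,500×$10.00 + (60,500/33000.0)×89.3 + (33000.0/2)×0.32×$10.00 = $657,963.72.
Lowest total cost is $635,196.67 at Q = 1801.9.

Q* ≈ 1,802 modules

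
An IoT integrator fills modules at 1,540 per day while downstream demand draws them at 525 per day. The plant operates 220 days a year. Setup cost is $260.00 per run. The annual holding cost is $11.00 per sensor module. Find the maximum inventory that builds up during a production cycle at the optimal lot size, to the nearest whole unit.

Annual demand D = 525 × 220 = 115,500.
Production build-up factor (1 − d/p) = 1 − 525/1,540 = 0.6591.
Q* = √(2DS / (H(1 − d/p))) = √(2 × 115,500 × 260 / (11 × 0.6591)).
= √(60,060,000 / 7.25) ≈ 2878.218.
Maximum inventory = Q*(1 − d/p) = 2878.218 × 0.6591 ≈ 1897.007.

I_max ≈ 1,897 modules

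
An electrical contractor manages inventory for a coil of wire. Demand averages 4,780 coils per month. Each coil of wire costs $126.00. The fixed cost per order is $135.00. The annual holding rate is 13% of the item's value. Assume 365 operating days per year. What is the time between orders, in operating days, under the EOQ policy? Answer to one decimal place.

Annual demand D = 4,780 × 12 = 57,360.
Holding cost H = 0.13 × $126.00 = $16.3800 per unit per year.
The optimal lot size = √(2DS/H) = √(2 × 57,360 × 135 / 16.38) ≈ 972.37.
Cycle time = Q*/D × 365 = 972.37 / 57,360 × 365 ≈ 6.187 days.

T ≈ 6.2 days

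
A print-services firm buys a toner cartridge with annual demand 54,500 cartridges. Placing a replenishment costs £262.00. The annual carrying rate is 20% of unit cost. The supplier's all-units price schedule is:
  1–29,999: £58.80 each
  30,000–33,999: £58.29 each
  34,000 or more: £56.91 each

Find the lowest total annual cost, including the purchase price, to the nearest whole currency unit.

Holding cost per unit per year at price C is H = 0.20·C.
For each price level, check whether its EOQ is feasible; otherwise the best quantity at that price is the breakpoint.
EOQ at £58.80 = 1558.3 (feasible in tier 1): TC = 54,500×£58.80 + (54,500/1558.3)×262 + (1558.3/2)×0.20×£58.80 = £3,222,925.99.
EOQ at £58.29 = 1565.1 < 30000, so use break Q=30000: TC = 54,500×£58.29 + (54,500/30000.0)×262 + (30000.0/2)×0.20×£58.29 = £3,352,150.97.
EOQ at £56.91 = 1584.0 < 34000, so use break Q=34000: TC = 54,500×£56.91 + (54,500/34000.0)×262 + (34000.0/2)×0.20×£56.91 = £3,295,508.97.
Lowest total cost among the candidates is at Q = 1558.3.

TC* ≈ £3,222,926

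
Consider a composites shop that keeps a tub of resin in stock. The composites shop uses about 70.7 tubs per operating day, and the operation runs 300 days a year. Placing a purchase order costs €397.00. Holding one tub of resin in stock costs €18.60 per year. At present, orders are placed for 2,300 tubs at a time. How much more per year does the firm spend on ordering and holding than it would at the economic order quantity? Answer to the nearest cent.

Annual demand D = 70.7 × 300 = 21,210.
EOQ = √(2DS/H) = √(2 × 21,210 × 397 / 18.6) ≈ 951.53.
Cost at Q* = (D/Q*)S + (Q*/2)H = √(2DSH) ≈ €17,698.52.
Cost at Q = 2,300: (21,210/2,300)×397 + (2,300/2)×18.6 = €3,661.03 + €21,390.00 = €25,051.03.
Excess = €25,051.03 − €17,698.52 = €7,352.51.

Extra cost ≈ €7,352.51 per year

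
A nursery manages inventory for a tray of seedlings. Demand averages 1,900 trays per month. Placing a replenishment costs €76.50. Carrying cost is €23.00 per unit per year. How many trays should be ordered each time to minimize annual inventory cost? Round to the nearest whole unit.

Q* ≈ 389 trays

Annual demand D = 1,900 × 12 = 22,800.
EOQ = √(2DS / H) = √(2 × 22,800 × 76.5 / 23).
= √(3,488,400 / 23) = √151,669.5652 ≈ 389.448.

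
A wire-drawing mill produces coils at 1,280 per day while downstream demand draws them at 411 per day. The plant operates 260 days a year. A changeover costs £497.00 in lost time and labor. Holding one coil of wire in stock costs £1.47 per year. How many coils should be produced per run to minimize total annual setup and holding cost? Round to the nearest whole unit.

Q* ≈ 10,317 coils

Annual demand D = 411 × 260 = 106,860.
Production build-up factor (1 − d/p) = 1 − 411/1,280 = 0.6789.
Q* = √(2DS / (H(1 − d/p))) = √(2 × 106,860 × 497 / (1.47 × 0.6789)).
= √(106,218,840 / 0.998) ≈ 10316.615.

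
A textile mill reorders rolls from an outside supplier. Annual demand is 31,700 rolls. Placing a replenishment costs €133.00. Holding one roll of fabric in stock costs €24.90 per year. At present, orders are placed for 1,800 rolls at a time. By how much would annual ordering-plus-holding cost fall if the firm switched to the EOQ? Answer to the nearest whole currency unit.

EOQ = √(2DS/H) = √(2 × 31,700 × 133 / 24.9) ≈ 581.93.
Cost at Q* = (D/Q*)S + (Q*/2)H = √(2DSH) ≈ €14,490.06.
Cost at Q = 1,800: (31,700/1,800)×133 + (1,800/2)×24.9 = €2,342.28 + €22,410.00 = €24,752.28.
Excess = €24,752.28 − €14,490.06 = €10,262.22.

Extra cost ≈ €10,262 per year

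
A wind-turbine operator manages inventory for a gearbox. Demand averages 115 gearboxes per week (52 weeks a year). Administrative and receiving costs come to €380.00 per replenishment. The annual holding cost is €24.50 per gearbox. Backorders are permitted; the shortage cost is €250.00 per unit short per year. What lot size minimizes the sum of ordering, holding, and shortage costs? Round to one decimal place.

Q* ≈ 451.3 gearboxes

Annual demand D = 115 × 52 = 5,980.
With planned backorders, Q* = √(2DS/H) · √((H+B)/B).
√(2DS/H) = √(2 × 5,980 × 380 / 24.5) = 430.699.
√((H+B)/B) = √((24.5+250)/250) = 1.0479.
Q* ≈ 451.311.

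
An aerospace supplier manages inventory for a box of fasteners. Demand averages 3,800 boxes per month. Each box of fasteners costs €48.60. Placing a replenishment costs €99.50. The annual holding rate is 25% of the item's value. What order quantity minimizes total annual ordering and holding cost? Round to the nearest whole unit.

Q* ≈ 864 boxes

Annual demand D = 3,800 × 12 = 45,600.
Holding cost H = 0.25 × €48.60 = €12.1500 per unit per year.
EOQ = √(2DS / H) = √(2 × 45,600 × 99.5 / 12.15).
= √(9,074,400 / 12.15) = √746,864.1975 ≈ 864.213.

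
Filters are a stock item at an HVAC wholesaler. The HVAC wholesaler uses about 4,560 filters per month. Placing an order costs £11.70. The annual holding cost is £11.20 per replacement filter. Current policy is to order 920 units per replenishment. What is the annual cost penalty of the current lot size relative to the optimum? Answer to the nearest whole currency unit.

Annual demand D = 4,560 × 12 = 54,720.
EOQ = √(2DS/H) = √(2 × 54,720 × 11.7 / 11.2) ≈ 338.12.
Cost at Q* = (D/Q*)S + (Q*/2)H = √(2DSH) ≈ £3,786.95.
Cost at Q = 920: (54,720/920)×11.7 + (920/2)×11.2 = £695.90 + £5,152.00 = £5,847.90.
Excess = £5,847.90 − £3,786.95 = £2,060.94.

Extra cost ≈ £2,061 per year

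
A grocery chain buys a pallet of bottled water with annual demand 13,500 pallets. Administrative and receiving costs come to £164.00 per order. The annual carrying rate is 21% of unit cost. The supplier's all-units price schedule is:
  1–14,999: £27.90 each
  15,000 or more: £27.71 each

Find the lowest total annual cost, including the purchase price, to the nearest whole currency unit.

TC* ≈ £381,743

Holding cost per unit per year at price C is H = 0.21·C.
Evaluate total cost at each tier's feasible EOQ or, if the EOQ is below the tier, at the tier's minimum quantity.
EOQ at £27.90 = 869.3 (feasible in tier 1): TC = 13,500×£27.90 + (13,500/869.3)×164 + (869.3/2)×0.21×£27.90 = £381,743.49.
EOQ at £27.71 = 872.3 < 15000, so use break Q=15000: TC = 13,500×£27.71 + (13,500/15000.0)×164 + (15000.0/2)×0.21×£27.71 = £417,875.85.
Lowest total cost among the candidates is at Q = 869.3.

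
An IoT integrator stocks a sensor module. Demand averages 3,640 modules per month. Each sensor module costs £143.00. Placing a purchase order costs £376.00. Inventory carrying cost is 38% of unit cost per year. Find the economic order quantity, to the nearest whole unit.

Q* ≈ 777 modules

Annual demand D = 3,640 × 12 = 43,680.
Holding cost H = 0.38 × £143.00 = £54.3400 per unit per year.
EOQ = √(2DS / H) = √(2 × 43,680 × 376 / 54.34).
= √(32,847,360 / 54.34) = √604,478.4689 ≈ 777.482.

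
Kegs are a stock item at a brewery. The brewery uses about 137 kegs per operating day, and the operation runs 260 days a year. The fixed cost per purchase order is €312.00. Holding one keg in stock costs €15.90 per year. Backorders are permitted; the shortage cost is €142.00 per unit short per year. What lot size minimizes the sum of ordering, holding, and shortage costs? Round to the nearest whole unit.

Q* ≈ 1,247 kegs

Annual demand D = 137 × 260 = 35,620.
With planned backorders, Q* = √(2DS/H) · √((H+B)/B).
√(2DS/H) = √(2 × 35,620 × 312 / 15.9) = 1182.335.
√((H+B)/B) = √((15.9+142)/142) = 1.0545.
Q* ≈ 1246.774.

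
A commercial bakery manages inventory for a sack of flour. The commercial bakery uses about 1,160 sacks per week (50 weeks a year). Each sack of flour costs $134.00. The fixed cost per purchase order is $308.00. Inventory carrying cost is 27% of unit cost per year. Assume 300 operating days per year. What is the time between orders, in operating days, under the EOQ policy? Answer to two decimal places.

Annual demand D = 1,160 × 50 = 58,000.
Holding cost H = 0.27 × $134.00 = $36.1800 per unit per year.
EOQ = √(2DS/H) = √(2 × 58,000 × 308 / 36.18) ≈ 993.73.
Cycle time = Q*/D × 300 = 993.73 / 58,000 × 300 ≈ 5.140 days.

T ≈ 5.14 days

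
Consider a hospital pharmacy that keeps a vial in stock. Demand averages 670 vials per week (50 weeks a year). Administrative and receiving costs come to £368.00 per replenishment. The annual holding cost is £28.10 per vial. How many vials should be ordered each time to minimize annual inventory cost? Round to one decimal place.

Q* ≈ 936.7 vials

Annual demand D = 670 × 50 = 33,500.
EOQ = √(2DS / H) = √(2 × 33,500 × 368 / 28.1).
= √(24,656,000 / 28.1) = √877,437.7224 ≈ 936.716.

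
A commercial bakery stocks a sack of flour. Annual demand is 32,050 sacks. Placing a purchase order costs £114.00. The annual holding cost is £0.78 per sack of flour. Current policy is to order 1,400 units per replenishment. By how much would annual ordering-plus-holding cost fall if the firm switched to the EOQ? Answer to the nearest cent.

EOQ = √(2DS/H) = √(2 × 32,050 × 114 / 0.78) ≈ 3060.79.
Cost at Q* = (D/Q*)S + (Q*/2)H = √(2DSH) ≈ £2,387.42.
Cost at Q = 1,400: (32,050/1,400)×114 + (1,400/2)×0.78 = £2,609.79 + £546.00 = £3,155.79.
Excess = £3,155.79 − £2,387.42 = £768.37.

Extra cost ≈ £768.37 per year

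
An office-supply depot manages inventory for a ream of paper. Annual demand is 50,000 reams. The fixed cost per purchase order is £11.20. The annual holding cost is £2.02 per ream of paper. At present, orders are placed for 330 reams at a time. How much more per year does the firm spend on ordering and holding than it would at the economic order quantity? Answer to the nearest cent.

EOQ = √(2DS/H) = √(2 × 50,000 × 11.2 / 2.02) ≈ 744.62.
Cost at Q* = (D/Q*)S + (Q*/2)H = √(2DSH) ≈ £1,504.13.
Cost at Q = 330: (50,000/330)×11.2 + (330/2)×2.02 = £1,696.97 + £333.30 = £2,030.27.
Excess = £2,030.27 − £1,504.13 = £526.14.

Extra cost ≈ £526.14 per year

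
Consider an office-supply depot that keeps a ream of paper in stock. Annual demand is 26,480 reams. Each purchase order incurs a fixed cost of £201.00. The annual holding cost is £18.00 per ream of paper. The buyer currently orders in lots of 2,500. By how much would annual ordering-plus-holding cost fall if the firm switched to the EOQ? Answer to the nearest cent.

EOQ = √(2DS/H) = √(2 × 26,480 × 201 / 18) ≈ 769.02.
Cost at Q* = (D/Q*)S + (Q*/2)H = √(2DSH) ≈ £13,842.30.
Cost at Q = 2,500: (26,480/2,500)×201 + (2,500/2)×18 = £2,128.99 + £22,500.00 = £24,628.99.
Excess = £24,628.99 − £13,842.30 = £10,786.69.

Extra cost ≈ £10,786.69 per year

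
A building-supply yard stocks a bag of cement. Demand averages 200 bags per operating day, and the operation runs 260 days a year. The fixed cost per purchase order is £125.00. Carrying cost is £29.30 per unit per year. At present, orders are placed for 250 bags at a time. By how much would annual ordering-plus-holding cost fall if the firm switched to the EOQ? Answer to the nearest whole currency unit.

Annual demand D = 200 × 260 = 52,000.
EOQ = √(2DS/H) = √(2 × 52,000 × 125 / 29.3) ≈ 666.10.
Cost at Q* = (D/Q*)S + (Q*/2)H = √(2DSH) ≈ £19,516.66.
Cost at Q = 250: (52,000/250)×125 + (250/2)×29.3 = £26,000.00 + £3,662.50 = £29,662.50.
Excess = £29,662.50 − £19,516.66 = £10,145.84.

Extra cost ≈ £10,146 per year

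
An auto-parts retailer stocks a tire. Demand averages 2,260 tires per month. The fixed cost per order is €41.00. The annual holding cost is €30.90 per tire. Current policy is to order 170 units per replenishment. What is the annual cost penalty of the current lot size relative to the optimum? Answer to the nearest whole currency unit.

Extra cost ≈ €878 per year

Annual demand D = 2,260 × 12 = 27,120.
EOQ = √(2DS/H) = √(2 × 27,120 × 41 / 30.9) ≈ 268.27.
Cost at Q* = (D/Q*)S + (Q*/2)H = √(2DSH) ≈ €8,289.55.
Cost at Q = 170: (27,120/170)×41 + (170/2)×30.9 = €6,540.71 + €2,626.50 = €9,167.21.
Excess = €9,167.21 − €8,289.55 = €877.65.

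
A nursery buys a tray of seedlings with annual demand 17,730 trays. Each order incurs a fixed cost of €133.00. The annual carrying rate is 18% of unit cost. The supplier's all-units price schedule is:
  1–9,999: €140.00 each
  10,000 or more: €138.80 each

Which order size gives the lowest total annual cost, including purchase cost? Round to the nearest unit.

Q* ≈ 433 trays

Holding cost per unit per year at price C is H = 0.18·C.
For each price level, check whether its EOQ is feasible; otherwise the best quantity at that price is the breakpoint.
EOQ at €140.00 = 432.6 (feasible in tier 1): TC = 17,730×€140.00 + (17,730/432.6)×133 + (432.6/2)×0.18×€140.00 = €2,493,101.73.
EOQ at €138.80 = 434.5 < 10000, so use break Q=10000: TC = 17,730×€138.80 + (17,730/10000.0)×133 + (10000.0/2)×0.18×€138.80 = €2,586,079.81.
Lowest total cost is €2,493,101.73 at Q = 432.6.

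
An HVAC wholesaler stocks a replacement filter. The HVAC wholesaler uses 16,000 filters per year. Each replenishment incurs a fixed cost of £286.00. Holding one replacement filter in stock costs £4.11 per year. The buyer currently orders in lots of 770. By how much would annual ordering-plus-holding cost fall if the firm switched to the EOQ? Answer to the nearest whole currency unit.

Extra cost ≈ £1,392 per year

EOQ = √(2DS/H) = √(2 × 16,000 × 286 / 4.11) ≈ 1492.23.
Cost at Q* = (D/Q*)S + (Q*/2)H = √(2DSH) ≈ £6,133.08.
Cost at Q = 770: (16,000/770)×286 + (770/2)×4.11 = £5,942.86 + £1,582.35 = £7,525.21.
Excess = £7,525.21 − £6,133.08 = £1,392.12.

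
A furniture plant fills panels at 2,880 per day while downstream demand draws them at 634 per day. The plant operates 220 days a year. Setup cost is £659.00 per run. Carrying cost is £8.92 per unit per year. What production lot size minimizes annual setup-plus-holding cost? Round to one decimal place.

Annual demand D = 634 × 220 = 139,480.
Production build-up factor (1 − d/p) = 1 − 634/2,880 = 0.7799.
Q* = √(2DS / (H(1 − d/p))) = √(2 × 139,480 × 659 / (8.92 × 0.7799)).
= √(183,834,640 / 6.9564) ≈ 5140.704.

Q* ≈ 5,140.7 panels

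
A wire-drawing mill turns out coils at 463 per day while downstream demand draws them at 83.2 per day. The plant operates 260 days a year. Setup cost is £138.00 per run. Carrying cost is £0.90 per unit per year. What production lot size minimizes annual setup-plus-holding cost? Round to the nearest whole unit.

Q* ≈ 2,844 coils

Annual demand D = 83.2 × 260 = 21,632.
Production build-up factor (1 − d/p) = 1 − 83.2/463 = 0.8203.
Q* = √(2DS / (H(1 − d/p))) = √(2 × 21,632 × 138 / (0.9 × 0.8203)).
= √(5,970,432 / 0.7383) ≈ 2843.771.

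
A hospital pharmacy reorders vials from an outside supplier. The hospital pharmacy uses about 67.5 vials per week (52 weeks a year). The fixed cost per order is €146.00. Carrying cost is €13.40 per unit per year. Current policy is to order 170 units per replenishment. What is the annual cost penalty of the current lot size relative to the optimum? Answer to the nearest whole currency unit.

Extra cost ≈ €448 per year

Annual demand D = 67.5 × 52 = 3,510.
EOQ = √(2DS/H) = √(2 × 3,510 × 146 / 13.4) ≈ 276.56.
Cost at Q* = (D/Q*)S + (Q*/2)H = √(2DSH) ≈ €3,705.93.
Cost at Q = 170: (3,510/170)×146 + (170/2)×13.4 = €3,014.47 + €1,139.00 = €4,153.47.
Excess = €4,153.47 − €3,705.93 = €447.54.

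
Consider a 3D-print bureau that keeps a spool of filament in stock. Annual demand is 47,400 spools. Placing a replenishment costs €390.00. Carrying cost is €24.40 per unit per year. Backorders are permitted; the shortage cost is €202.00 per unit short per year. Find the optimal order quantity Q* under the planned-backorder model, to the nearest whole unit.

Q* ≈ 1,303 spools

With planned backorders, Q* = √(2DS/H) · √((H+B)/B).
√(2DS/H) = √(2 × 47,400 × 390 / 24.4) = 1230.953.
√((H+B)/B) = √((24.4+202)/202) = 1.0587.
Q* ≈ 1303.179.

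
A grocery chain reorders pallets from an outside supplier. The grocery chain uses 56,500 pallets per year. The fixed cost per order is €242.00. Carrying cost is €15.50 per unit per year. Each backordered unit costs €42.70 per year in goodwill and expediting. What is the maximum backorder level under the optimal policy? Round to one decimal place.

With planned backorders, Q* = √(2DS/H) · √((H+B)/B).
√(2DS/H) = √(2 × 56,500 × 242 / 15.5) = 1328.254.
√((H+B)/B) = √((15.5+42.7)/42.7) = 1.1675.
Q* ≈ 1550.703.
S* = Q* · H/(H+B) = 1550.703 × 15.5/58.2 ≈ 412.988.

S* ≈ 413.0 pallets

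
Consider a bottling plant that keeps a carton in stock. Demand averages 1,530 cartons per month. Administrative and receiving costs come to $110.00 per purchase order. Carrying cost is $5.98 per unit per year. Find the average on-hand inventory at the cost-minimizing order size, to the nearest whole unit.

Average inventory ≈ 411 cartons

Annual demand D = 1,530 × 12 = 18,360.
EOQ = √(2DS/H) = √(2 × 18,360 × 110 / 5.98) ≈ 821.86.
Average inventory = Q*/2 ≈ 821.86 / 2 = 410.929.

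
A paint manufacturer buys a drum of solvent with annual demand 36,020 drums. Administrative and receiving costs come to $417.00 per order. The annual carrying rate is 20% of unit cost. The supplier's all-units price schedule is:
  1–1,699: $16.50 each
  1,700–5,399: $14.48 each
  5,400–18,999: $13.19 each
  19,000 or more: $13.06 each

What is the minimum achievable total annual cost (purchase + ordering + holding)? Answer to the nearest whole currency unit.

TC* ≈ $485,008

Holding cost per unit per year at price C is H = 0.20·C.
For each price level, check whether its EOQ is feasible; otherwise the best quantity at that price is the breakpoint.
Tier 1 ($16.50): EOQ = 3017.2 exceeds tier's upper bound 1699, so this tier is dominated.
EOQ at $14.48 = 3220.7 (feasible in tier 2): TC = 36,020×$14.48 + (36,020/3220.7)×417 + (3220.7/2)×0.20×$14.48 = $530,896.86.
EOQ at $13.19 = 3374.6 < 5400, so use break Q=5400: TC = 36,020×$13.19 + (36,020/5400.0)×417 + (5400.0/2)×0.20×$13.19 = $485,007.94.
EOQ at $13.06 = 3391.3 < 19000, so use break Q=19000: TC = 36,020×$13.06 + (36,020/19000.0)×417 + (19000.0/2)×0.20×$13.06 = $496,025.74.
Lowest total cost among the candidates is at Q = 5400.0.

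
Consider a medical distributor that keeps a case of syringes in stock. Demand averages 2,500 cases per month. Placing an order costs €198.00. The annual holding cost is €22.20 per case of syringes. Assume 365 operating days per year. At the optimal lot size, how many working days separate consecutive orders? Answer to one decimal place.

Annual demand D = 2,500 × 12 = 30,000.
EOQ = √(2DS/H) = √(2 × 30,000 × 198 / 22.2) ≈ 731.53.
Cycle time = Q*/D × 365 = 731.53 / 30,000 × 365 ≈ 8.900 days.

T ≈ 8.9 days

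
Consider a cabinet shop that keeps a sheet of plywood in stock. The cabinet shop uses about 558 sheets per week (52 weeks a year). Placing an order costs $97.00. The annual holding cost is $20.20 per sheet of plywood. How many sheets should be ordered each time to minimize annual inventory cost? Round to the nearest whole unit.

Q* ≈ 528 sheets

Annual demand D = 558 × 52 = 29,016.
EOQ = √(2DS / H) = √(2 × 29,016 × 97 / 20.2).
= √(5,629,104 / 20.2) = √278,668.5149 ≈ 527.891.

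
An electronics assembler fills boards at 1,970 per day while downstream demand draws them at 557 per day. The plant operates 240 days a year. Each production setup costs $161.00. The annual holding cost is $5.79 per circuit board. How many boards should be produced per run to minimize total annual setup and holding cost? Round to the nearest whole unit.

Annual demand D = 557 × 240 = 133,680.
Production build-up factor (1 − d/p) = 1 − 557/1,970 = 0.7173.
Q* = √(2DS / (H(1 − d/p))) = √(2 × 133,680 × 161 / (5.79 × 0.7173)).
= √(43,044,960 / 4.1529) ≈ 3219.466.

Q* ≈ 3,219 boards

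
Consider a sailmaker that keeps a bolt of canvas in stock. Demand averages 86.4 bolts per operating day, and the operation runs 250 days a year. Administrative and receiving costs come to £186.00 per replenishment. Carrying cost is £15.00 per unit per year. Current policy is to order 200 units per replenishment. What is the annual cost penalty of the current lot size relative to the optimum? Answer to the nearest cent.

Extra cost ≈ £10,609.48 per year

Annual demand D = 86.4 × 250 = 21,600.
EOQ = √(2DS/H) = √(2 × 21,600 × 186 / 15) ≈ 731.90.
Cost at Q* = (D/Q*)S + (Q*/2)H = √(2DSH) ≈ £10,978.52.
Cost at Q = 200: (21,600/200)×186 + (200/2)×15 = £20,088.00 + £1,500.00 = £21,588.00.
Excess = £21,588.00 − £10,978.52 = £10,609.48.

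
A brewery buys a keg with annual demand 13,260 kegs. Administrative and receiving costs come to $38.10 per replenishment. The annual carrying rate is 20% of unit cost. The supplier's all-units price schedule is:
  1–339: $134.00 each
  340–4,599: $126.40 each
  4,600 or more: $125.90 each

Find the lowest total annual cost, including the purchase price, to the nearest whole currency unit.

TC* ≈ $1,681,848

Holding cost per unit per year at price C is H = 0.20·C.
Candidates are each tier's EOQ (if it falls in that tier) and each price-break quantity.
EOQ at $134.00 = 194.2 (feasible in tier 1): TC = 13,260×$134.00 + (13,260/194.2)×38.1 + (194.2/2)×0.20×$134.00 = $1,782,043.75.
EOQ at $126.40 = 199.9 < 340, so use break Q=340: TC = 13,260×$126.40 + (13,260/340.0)×38.1 + (340.0/2)×0.20×$126.40 = $1,681,847.50.
EOQ at $125.90 = 200.3 < 4600, so use break Q=4600: TC = 13,260×$125.90 + (13,260/4600.0)×38.1 + (4600.0/2)×0.20×$125.90 = $1,727,457.83.
Lowest total cost among the candidates is at Q = 340.0.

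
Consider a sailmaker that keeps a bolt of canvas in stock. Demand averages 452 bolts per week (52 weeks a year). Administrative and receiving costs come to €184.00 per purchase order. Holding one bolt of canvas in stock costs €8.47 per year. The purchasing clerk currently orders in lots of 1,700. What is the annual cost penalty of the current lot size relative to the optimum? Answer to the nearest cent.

Annual demand D = 452 × 52 = 23,504.
EOQ = √(2DS/H) = √(2 × 23,504 × 184 / 8.47) ≈ 1010.54.
Cost at Q* = (D/Q*)S + (Q*/2)H = √(2DSH) ≈ €8,559.27.
Cost at Q = 1,700: (23,504/1,700)×184 + (1,700/2)×8.47 = €2,543.96 + €7,199.50 = €9,743.46.
Excess = €9,743.46 − €8,559.27 = €1,184.20.

Extra cost ≈ €1,184.20 per year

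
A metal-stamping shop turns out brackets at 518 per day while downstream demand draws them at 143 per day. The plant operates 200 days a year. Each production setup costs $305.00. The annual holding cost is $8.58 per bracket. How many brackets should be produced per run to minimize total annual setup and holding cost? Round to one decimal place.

Q* ≈ 1,675.9 brackets

Annual demand D = 143 × 200 = 28,600.
Production build-up factor (1 − d/p) = 1 − 143/518 = 0.7239.
Q* = √(2DS / (H(1 − d/p))) = √(2 × 28,600 × 305 / (8.58 × 0.7239)).
= √(17,446,000 / 6.2114) ≈ 1675.921.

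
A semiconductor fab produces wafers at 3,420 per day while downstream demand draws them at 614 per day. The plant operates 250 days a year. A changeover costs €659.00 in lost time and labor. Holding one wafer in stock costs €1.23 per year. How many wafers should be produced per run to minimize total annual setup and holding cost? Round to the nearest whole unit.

Annual demand D = 614 × 250 = 153,500.
Production build-up factor (1 − d/p) = 1 − 614/3,420 = 0.8205.
Q* = √(2DS / (H(1 − d/p))) = √(2 × 153,500 × 659 / (1.23 × 0.8205)).
= √(202,313,000 / 1.0092) ≈ 14158.869.

Q* ≈ 14,159 wafers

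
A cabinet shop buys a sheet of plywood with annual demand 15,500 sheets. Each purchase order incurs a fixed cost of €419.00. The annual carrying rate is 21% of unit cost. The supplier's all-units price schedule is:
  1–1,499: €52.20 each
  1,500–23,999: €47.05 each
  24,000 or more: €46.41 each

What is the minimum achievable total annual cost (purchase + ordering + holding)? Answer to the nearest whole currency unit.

TC* ≈ €741,015

Holding cost per unit per year at price C is H = 0.21·C.
Candidates are each tier's EOQ (if it falls in that tier) and each price-break quantity.
EOQ at €52.20 = 1088.5 (feasible in tier 1): TC = 15,500×€52.20 + (15,500/1088.5)×419 + (1088.5/2)×0.21×€52.20 = €821,032.54.
EOQ at €47.05 = 1146.6 < 1500, so use break Q=1500: TC = 15,500×€47.05 + (15,500/1500.0)×419 + (1500.0/2)×0.21×€47.05 = €741,015.04.
EOQ at €46.41 = 1154.4 < 24000, so use break Q=24000: TC = 15,500×€46.41 + (15,500/24000.0)×419 + (24000.0/2)×0.21×€46.41 = €836,578.80.
Lowest total cost among the candidates is at Q = 1500.0.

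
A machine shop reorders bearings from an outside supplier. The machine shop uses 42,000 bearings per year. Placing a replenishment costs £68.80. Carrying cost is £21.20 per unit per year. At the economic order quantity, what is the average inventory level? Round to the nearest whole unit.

EOQ = √(2DS/H) = √(2 × 42,000 × 68.8 / 21.2) ≈ 522.11.
Average inventory = Q*/2 ≈ 522.11 / 2 = 261.057.

Average inventory ≈ 261 bearings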